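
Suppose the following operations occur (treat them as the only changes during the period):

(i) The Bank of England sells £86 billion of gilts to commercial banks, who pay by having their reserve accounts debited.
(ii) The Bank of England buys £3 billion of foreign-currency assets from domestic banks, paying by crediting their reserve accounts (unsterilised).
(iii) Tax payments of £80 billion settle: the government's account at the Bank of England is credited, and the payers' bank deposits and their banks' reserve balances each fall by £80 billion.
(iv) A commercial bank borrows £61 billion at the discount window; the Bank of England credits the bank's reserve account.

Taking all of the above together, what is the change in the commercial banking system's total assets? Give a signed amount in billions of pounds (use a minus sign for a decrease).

-£19 billion

Bank of England balance sheet:
  Assets:      Securities −£86B, Loans to banks +£61B, Foreign assets +£3B
  Liabilities: Bank reserves −£102B, Government deposits +£80B
Commercial banking system:
  Assets:      Reserves at CB −£102B, Securities +£86B, Foreign assets −£3B
  Liabilities: Checkable deposits −£80B, Borrowings from CB +£61B
Change in total bank assets = -£19 billion.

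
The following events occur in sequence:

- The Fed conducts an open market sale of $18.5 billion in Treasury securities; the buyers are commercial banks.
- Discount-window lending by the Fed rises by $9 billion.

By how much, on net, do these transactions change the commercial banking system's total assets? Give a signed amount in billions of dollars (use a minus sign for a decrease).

+$9 billion

OMO sale (to banks) $18.5 billion: just an asset swap on bank balance sheets → 0.
Discount-window loan $9 billion: bank balance sheets expand → +$9B.
Net: 0 + 9 = +$9 billion.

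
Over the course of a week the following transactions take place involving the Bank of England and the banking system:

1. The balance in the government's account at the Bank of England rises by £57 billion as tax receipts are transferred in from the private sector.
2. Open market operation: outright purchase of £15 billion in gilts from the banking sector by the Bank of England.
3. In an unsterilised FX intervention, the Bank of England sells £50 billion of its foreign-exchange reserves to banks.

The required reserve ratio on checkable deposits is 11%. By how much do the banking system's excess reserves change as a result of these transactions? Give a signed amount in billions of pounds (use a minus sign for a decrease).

Government account inflow £57 billion: reserves −£57B, deposits −£57B.
OMO purchase (from banks) £15 billion: reserves +£15B, deposits 0.
FX sale £50 billion: reserves −£50B, deposits 0.
Totals: Δreserves = −£92B, Δdeposits = −£57B.
Δrequired reserves = 11% × −£57B = −£6.27B.
Δexcess reserves = Δreserves − Δrequired = −£92B − (−£6.27B) = -£85.73 billion.

-£85.73 billion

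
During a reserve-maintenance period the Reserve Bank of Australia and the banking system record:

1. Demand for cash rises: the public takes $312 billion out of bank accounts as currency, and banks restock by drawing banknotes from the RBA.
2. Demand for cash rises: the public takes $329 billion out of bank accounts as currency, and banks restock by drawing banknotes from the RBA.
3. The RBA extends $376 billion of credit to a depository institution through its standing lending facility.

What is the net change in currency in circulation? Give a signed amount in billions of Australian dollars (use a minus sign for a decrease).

Currency withdrawal $312 billion: notes leave the central bank → +$312B.
Currency withdrawal $329 billion: notes leave the central bank → +$329B.
Discount-window loan $376 billion: no currency enters or leaves circulation → 0.
Net: 312 + 329 + 0 = +$641 billion.

+$641 billion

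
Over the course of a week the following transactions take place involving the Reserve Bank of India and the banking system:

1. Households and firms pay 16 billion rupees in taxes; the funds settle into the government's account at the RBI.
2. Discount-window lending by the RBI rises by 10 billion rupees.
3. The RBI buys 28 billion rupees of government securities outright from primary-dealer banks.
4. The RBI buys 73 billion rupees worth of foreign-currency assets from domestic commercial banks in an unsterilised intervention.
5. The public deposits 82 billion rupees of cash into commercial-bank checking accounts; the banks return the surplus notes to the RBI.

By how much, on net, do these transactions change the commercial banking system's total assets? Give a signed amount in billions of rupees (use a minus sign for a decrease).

+76 billion

RBI balance sheet:
  Assets:      Securities +28B, Loans to banks +10B, Foreign assets +73B
  Liabilities: Bank reserves +177B, Currency in circulation −82B, Government deposits +16B
Commercial banking system:
  Assets:      Reserves at CB +177B, Securities −28B, Foreign assets −73B
  Liabilities: Checkable deposits +66B, Borrowings from CB +10B
Change in total bank assets = +76 billion.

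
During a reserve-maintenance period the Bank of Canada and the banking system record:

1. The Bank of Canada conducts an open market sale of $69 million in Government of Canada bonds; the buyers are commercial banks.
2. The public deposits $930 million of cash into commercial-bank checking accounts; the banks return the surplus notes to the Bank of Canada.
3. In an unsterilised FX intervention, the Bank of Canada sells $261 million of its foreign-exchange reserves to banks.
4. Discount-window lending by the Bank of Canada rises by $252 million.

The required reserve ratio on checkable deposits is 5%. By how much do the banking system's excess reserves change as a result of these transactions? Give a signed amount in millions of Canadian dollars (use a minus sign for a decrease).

+$805.5 million

OMO sale (to banks) $69 million: reserves −$69M, deposits 0.
Currency deposit $930 million: reserves +$930M, deposits +$930M.
FX sale $261 million: reserves −$261M, deposits 0.
Discount-window loan $252 million: reserves +$252M, deposits 0.
Totals: Δreserves = +$852M, Δdeposits = +$930M.
Δrequired reserves = 5% × +$930M = +$46.5M.
Δexcess reserves = Δreserves − Δrequired = +$852M − (+$46.5M) = +$805.5 million.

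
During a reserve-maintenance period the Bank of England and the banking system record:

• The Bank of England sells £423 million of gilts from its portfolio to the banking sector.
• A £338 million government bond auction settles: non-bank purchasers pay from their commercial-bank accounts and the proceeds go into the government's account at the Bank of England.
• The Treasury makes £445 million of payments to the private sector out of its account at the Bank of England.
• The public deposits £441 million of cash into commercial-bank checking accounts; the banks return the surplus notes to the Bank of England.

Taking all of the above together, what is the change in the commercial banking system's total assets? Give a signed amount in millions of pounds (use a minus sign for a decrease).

OMO sale (to banks) £423 million: just an asset swap on bank balance sheets → 0.
Government account inflow £338 million: bank balance sheets shrink → −£338M.
Government spending £445 million: bank balance sheets expand → +£445M.
Currency deposit £441 million: bank balance sheets expand → +£441M.
Net: 0 − 338 + 445 + 441 = +£548 million.

+£548 million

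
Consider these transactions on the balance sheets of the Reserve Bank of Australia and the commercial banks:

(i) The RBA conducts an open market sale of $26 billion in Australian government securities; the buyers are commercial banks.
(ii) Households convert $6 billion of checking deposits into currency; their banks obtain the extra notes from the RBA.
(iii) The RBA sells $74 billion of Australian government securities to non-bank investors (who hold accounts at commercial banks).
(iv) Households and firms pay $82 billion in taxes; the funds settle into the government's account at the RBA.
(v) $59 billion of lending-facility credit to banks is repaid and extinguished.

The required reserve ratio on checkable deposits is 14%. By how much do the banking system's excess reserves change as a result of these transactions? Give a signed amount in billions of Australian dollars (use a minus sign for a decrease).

OMO sale (to banks) $26 billion: reserves −$26B, deposits 0.
Currency withdrawal $6 billion: reserves −$6B, deposits −$6B.
Asset sale (to non-banks) $74 billion: reserves −$74B, deposits −$74B.
Government account inflow $82 billion: reserves −$82B, deposits −$82B.
Discount-window repayment $59 billion: reserves −$59B, deposits 0.
Totals: Δreserves = −$247B, Δdeposits = −$162B.
Δrequired reserves = 14% × −$162B = −$22.68B.
Δexcess reserves = Δreserves − Δrequired = −$247B − (−$22.68B) = -$224.32 billion.

-$224.32 billion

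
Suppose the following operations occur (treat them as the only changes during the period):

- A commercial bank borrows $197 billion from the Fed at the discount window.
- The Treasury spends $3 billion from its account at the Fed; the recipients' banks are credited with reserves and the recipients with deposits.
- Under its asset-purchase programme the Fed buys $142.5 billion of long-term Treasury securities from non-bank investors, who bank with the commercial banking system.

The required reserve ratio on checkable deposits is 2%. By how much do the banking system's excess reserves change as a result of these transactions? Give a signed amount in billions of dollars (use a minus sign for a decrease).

+$339.59 billion

Discount-window loan $197 billion: reserves +$197B, deposits 0.
Government spending $3 billion: reserves +$3B, deposits +$3B.
Asset purchase (from non-banks) $142.5 billion: reserves +$142.5B, deposits +$142.5B.
Totals: Δreserves = +$342.5B, Δdeposits = +$145.5B.
Δrequired reserves = 2% × +$145.5B = +$2.91B.
Δexcess reserves = Δreserves − Δrequired = +$342.5B − (+$2.91B) = +$339.59 billion.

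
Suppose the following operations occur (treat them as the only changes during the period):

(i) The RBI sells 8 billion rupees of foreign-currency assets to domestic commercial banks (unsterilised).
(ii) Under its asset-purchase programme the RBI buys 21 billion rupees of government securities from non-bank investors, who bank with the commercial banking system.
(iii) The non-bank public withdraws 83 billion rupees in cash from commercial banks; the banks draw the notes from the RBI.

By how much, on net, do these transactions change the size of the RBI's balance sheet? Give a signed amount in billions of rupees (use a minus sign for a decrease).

+13 billion

RBI balance sheet:
  Assets:      Securities +21B, Foreign assets −8B
  Liabilities: Bank reserves −70B, Currency in circulation +83B
Change in total RBI assets = +13 billion.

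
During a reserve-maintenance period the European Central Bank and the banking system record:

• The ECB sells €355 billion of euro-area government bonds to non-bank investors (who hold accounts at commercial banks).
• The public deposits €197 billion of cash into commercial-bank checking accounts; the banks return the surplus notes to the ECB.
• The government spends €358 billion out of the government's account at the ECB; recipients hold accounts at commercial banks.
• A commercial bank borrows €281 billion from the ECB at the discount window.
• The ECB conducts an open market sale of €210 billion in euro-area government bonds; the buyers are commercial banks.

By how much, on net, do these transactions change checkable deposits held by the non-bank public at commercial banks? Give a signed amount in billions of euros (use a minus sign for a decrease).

+€200 billion

ECB balance sheet:
  Assets:      Securities −€565B, Loans to banks +€281B
  Liabilities: Bank reserves +€271B, Currency in circulation −€197B, Government deposits −€358B
Commercial banking system:
  Assets:      Reserves at CB +€271B, Securities +€210B
  Liabilities: Checkable deposits +€200B, Borrowings from CB +€281B
So the change in checkable deposits held by the non-bank public at commercial banks is +€200 billion.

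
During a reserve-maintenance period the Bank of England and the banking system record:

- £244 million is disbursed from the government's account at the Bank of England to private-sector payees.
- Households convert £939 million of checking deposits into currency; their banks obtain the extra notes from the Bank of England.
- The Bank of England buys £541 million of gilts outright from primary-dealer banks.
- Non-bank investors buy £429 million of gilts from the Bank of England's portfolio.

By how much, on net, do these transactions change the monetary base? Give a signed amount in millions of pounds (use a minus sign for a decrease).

+£356 million

Bank of England balance sheet:
  Assets:      Securities +£112M
  Liabilities: Bank reserves −£583M, Currency in circulation +£939M, Government deposits −£244M
Commercial banking system:
  Assets:      Reserves at CB −£583M, Securities −£541M
  Liabilities: Checkable deposits −£1124M
Monetary base = currency + reserves: +£939M + (−£583M) = +£356 million.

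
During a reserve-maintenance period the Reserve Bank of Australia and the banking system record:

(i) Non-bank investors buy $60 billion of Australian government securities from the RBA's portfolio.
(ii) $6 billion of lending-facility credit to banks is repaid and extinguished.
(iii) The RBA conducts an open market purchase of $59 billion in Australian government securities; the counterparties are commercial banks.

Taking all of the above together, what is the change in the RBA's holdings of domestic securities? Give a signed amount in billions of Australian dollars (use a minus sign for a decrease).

-$1 billion

RBA balance sheet:
  Assets:      Securities −$1B, Loans to banks −$6B
  Liabilities: Bank reserves −$7B
Commercial banking system:
  Assets:      Reserves at CB −$7B, Securities −$59B
  Liabilities: Checkable deposits −$60B, Borrowings from CB −$6B
So the change in the RBA's holdings of domestic securities is -$1 billion.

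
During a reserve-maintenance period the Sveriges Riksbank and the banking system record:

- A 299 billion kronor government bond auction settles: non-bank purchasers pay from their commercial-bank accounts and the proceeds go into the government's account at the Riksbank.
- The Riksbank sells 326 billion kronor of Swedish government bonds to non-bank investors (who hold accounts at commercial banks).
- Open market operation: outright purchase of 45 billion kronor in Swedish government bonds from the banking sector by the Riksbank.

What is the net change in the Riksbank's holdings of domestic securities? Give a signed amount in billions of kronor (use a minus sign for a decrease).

-281 billion

Riksbank balance sheet:
  Assets:      Securities −281B
  Liabilities: Bank reserves −580B, Government deposits +299B
So the change in the Riksbank's holdings of domestic securities is -281 billion.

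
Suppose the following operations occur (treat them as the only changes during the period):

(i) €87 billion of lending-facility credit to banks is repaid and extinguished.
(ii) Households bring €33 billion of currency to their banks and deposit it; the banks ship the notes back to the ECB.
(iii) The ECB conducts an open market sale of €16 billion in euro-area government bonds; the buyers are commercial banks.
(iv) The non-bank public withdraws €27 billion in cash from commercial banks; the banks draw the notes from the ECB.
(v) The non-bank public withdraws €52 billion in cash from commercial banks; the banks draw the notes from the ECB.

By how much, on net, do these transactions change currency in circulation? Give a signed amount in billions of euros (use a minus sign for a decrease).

+€46 billion

Discount-window repayment €87 billion: no currency enters or leaves circulation → 0.
Currency deposit €33 billion: notes return to the central bank → −€33B.
OMO sale (to banks) €16 billion: no currency enters or leaves circulation → 0.
Currency withdrawal €27 billion: notes leave the central bank → +€27B.
Currency withdrawal €52 billion: notes leave the central bank → +€52B.
Net: 0 − 33 + 0 + 27 + 52 = +€46 billion.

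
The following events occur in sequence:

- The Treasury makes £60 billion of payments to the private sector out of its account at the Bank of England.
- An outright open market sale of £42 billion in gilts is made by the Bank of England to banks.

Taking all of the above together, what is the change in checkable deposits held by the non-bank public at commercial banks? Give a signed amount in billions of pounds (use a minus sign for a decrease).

Bank of England balance sheet:
  Assets:      Securities −£42B
  Liabilities: Bank reserves +£18B, Government deposits −£60B
Commercial banking system:
  Assets:      Reserves at CB +£18B, Securities +£42B
  Liabilities: Checkable deposits +£60B
So the change in checkable deposits held by the non-bank public at commercial banks is +£60 billion.

+£60 billion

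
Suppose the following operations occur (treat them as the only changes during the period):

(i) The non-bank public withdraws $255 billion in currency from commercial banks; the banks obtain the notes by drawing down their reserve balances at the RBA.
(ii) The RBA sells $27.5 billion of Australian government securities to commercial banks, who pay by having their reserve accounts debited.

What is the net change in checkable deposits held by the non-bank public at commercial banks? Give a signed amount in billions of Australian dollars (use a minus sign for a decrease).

-$255 billion

Currency withdrawal $255 billion: non-bank counterparties' bank balances fall → −$255B.
OMO sale (to banks) $27.5 billion: the counterparty is a bank, so public deposits are unchanged → 0.
Net: −255 + 0 = -$255 billion.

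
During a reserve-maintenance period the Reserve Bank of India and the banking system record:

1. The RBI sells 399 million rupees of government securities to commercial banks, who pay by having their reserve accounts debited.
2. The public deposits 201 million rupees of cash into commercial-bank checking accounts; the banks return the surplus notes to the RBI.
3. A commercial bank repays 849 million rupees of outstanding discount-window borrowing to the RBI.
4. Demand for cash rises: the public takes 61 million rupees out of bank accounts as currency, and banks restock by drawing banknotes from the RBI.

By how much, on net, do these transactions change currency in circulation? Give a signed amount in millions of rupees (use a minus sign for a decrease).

OMO sale (to banks) 399 million rupees: no currency enters or leaves circulation → 0.
Currency deposit 201 million rupees: notes return to the central bank → −201M.
Discount-window repayment 849 million rupees: no currency enters or leaves circulation → 0.
Currency withdrawal 61 million rupees: notes leave the central bank → +61M.
Net: 0 − 201 + 0 + 61 = -140 million.

-140 million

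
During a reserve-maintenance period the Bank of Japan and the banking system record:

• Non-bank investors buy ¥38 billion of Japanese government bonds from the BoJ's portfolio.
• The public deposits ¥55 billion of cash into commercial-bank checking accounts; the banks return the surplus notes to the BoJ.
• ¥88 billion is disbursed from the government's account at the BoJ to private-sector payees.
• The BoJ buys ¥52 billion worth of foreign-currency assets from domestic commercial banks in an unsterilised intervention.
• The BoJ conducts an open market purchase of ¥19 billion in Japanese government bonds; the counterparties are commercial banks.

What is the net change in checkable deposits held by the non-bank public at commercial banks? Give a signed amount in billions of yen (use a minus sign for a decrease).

+¥105 billion

Asset sale (to non-banks) ¥38 billion: non-bank counterparties' bank balances fall → −¥38B.
Currency deposit ¥55 billion: non-bank counterparties' bank balances rise → +¥55B.
Government spending ¥88 billion: non-bank counterparties' bank balances rise → +¥88B.
FX purchase ¥52 billion: the counterparty is a bank, so public deposits are unchanged → 0.
OMO purchase (from banks) ¥19 billion: the counterparty is a bank, so public deposits are unchanged → 0.
Net: −38 + 55 + 88 + 0 + 0 = +¥105 billion.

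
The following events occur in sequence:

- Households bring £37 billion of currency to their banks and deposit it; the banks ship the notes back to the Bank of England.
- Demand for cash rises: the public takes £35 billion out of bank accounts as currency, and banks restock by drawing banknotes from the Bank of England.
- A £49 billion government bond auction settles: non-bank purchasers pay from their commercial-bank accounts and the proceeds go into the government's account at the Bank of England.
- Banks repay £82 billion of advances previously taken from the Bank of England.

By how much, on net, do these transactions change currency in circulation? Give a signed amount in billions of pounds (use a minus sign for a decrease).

Currency deposit £37 billion: notes return to the central bank → −£37B.
Currency withdrawal £35 billion: notes leave the central bank → +£35B.
Government account inflow £49 billion: no currency enters or leaves circulation → 0.
Discount-window repayment £82 billion: no currency enters or leaves circulation → 0.
Net: −37 + 35 + 0 + 0 = -£2 billion.

-£2 billion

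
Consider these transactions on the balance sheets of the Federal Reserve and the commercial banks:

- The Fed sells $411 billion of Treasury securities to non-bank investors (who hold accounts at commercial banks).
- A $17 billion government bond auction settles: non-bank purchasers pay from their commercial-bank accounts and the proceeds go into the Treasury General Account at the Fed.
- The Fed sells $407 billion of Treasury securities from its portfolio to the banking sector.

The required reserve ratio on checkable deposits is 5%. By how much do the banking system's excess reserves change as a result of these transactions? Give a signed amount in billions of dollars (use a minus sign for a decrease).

-$813.6 billion

Asset sale (to non-banks) $411 billion: reserves −$411B, deposits −$411B.
Government account inflow $17 billion: reserves −$17B, deposits −$17B.
OMO sale (to banks) $407 billion: reserves −$407B, deposits 0.
Totals: Δreserves = −$835B, Δdeposits = −$428B.
Δrequired reserves = 5% × −$428B = −$21.4B.
Δexcess reserves = Δreserves − Δrequired = −$835B − (−$21.4B) = -$813.6 billion.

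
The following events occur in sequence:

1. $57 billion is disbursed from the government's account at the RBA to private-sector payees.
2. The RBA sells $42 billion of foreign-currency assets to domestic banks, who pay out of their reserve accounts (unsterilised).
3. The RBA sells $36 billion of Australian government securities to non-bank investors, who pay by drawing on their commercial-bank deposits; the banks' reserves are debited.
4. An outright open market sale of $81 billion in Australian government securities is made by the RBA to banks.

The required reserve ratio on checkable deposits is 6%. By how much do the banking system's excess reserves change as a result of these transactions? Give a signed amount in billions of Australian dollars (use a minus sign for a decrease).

Government spending $57 billion: reserves +$57B, deposits +$57B.
FX sale $42 billion: reserves −$42B, deposits 0.
Asset sale (to non-banks) $36 billion: reserves −$36B, deposits −$36B.
OMO sale (to banks) $81 billion: reserves −$81B, deposits 0.
Totals: Δreserves = −$102B, Δdeposits = +$21B.
Δrequired reserves = 6% × +$21B = +$1.26B.
Δexcess reserves = Δreserves − Δrequired = −$102B − (+$1.26B) = -$103.26 billion.

-$103.26 billion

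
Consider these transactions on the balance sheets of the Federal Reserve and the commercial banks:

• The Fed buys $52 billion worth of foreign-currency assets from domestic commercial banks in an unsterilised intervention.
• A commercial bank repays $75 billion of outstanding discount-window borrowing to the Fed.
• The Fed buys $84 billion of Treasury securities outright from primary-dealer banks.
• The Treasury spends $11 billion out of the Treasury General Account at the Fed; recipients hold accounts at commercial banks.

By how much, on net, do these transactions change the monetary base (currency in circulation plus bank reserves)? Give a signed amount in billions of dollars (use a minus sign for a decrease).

Fed balance sheet:
  Assets:      Securities +$84B, Loans to banks −$75B, Foreign assets +$52B
  Liabilities: Bank reserves +$72B, Government deposits −$11B
Commercial banking system:
  Assets:      Reserves at CB +$72B, Securities −$84B, Foreign assets −$52B
  Liabilities: Checkable deposits +$11B, Borrowings from CB −$75B
Monetary base = currency + reserves: 0 + (+$72B) = +$72 billion.

+$72 billion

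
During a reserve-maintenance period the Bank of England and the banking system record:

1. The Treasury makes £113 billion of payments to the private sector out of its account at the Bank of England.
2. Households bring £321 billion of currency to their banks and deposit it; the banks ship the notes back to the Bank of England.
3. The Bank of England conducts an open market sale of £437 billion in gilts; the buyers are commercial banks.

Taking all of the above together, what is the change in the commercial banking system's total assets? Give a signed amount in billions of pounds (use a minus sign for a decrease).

Government spending £113 billion: bank balance sheets expand → +£113B.
Currency deposit £321 billion: bank balance sheets expand → +£321B.
OMO sale (to banks) £437 billion: just an asset swap on bank balance sheets → 0.
Net: 113 + 321 + 0 = +£434 billion.

+£434 billion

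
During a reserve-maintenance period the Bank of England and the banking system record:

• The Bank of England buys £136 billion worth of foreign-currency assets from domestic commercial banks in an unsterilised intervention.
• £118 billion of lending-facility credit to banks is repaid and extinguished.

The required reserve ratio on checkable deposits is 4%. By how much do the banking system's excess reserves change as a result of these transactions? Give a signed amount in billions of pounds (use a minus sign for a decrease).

FX purchase £136 billion: reserves +£136B, deposits 0.
Discount-window repayment £118 billion: reserves −£118B, deposits 0.
Totals: Δreserves = +£18B, Δdeposits = 0.
Δrequired reserves = 4% × 0 = 0.
Δexcess reserves = Δreserves − Δrequired = +£18B − (0) = +£18 billion.

+£18 billion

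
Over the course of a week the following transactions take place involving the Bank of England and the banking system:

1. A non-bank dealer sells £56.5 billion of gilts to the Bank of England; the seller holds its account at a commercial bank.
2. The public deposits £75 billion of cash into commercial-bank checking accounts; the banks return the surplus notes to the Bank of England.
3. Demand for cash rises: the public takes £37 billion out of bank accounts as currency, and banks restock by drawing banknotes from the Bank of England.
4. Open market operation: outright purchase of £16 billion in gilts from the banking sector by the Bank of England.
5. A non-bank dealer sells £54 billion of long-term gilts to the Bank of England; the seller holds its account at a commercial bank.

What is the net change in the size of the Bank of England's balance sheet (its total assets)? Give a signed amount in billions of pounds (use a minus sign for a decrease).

Asset purchase (from non-banks) £56.5 billion: a Bank of England asset is acquired → +£56.5B.
Currency deposit £75 billion: only the composition of liabilities changes → 0.
Currency withdrawal £37 billion: only the composition of liabilities changes → 0.
OMO purchase (from banks) £16 billion: a Bank of England asset is acquired → +£16B.
Asset purchase (from non-banks) £54 billion: a Bank of England asset is acquired → +£54B.
Net: 56.5 + 0 + 0 + 16 + 54 = +£126.5 billion.

+£126.5 billion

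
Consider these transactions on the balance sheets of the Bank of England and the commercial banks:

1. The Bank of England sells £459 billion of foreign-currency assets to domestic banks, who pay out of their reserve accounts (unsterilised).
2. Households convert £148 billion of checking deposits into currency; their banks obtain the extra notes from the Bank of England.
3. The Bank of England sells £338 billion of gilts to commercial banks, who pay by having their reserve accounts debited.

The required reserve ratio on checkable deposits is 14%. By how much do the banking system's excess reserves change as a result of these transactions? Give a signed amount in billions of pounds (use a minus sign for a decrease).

FX sale £459 billion: reserves −£459B, deposits 0.
Currency withdrawal £148 billion: reserves −£148B, deposits −£148B.
OMO sale (to banks) £338 billion: reserves −£338B, deposits 0.
Totals: Δreserves = −£945B, Δdeposits = −£148B.
Δrequired reserves = 14% × −£148B = −£20.72B.
Δexcess reserves = Δreserves − Δrequired = −£945B − (−£20.72B) = -£924.28 billion.

-£924.28 billion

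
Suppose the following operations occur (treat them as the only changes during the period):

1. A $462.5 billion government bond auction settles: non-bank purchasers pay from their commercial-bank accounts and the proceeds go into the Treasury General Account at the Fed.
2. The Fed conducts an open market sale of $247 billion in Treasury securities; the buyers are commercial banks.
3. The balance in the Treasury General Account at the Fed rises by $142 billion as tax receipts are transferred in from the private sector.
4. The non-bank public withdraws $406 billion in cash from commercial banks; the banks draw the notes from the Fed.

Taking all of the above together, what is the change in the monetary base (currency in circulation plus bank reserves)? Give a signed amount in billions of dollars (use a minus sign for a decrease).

-$851.5 billion

Fed balance sheet:
  Assets:      Securities −$247B
  Liabilities: Bank reserves −$1257.5B, Currency in circulation +$406B, Government deposits +$604.5B
Commercial banking system:
  Assets:      Reserves at CB −$1257.5B, Securities +$247B
  Liabilities: Checkable deposits −$1010.5B
Monetary base = currency + reserves: +$406B + (−$1257.5B) = -$851.5 billion.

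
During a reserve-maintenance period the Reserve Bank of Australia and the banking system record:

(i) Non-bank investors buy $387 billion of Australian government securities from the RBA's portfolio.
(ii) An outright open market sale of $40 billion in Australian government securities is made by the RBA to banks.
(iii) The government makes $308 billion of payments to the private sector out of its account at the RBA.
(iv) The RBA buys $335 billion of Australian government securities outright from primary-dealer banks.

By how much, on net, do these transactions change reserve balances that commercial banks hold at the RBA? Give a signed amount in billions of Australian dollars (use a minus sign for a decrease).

RBA balance sheet:
  Assets:      Securities −$92B
  Liabilities: Bank reserves +$216B, Government deposits −$308B
So the change in reserve balances that commercial banks hold at the RBA is +$216 billion.

+$216 billion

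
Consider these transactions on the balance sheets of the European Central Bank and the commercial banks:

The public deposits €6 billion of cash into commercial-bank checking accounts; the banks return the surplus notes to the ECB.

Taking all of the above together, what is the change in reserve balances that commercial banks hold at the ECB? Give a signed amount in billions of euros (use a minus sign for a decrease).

+€6 billion

ECB balance sheet:
  Assets:      no change
  Liabilities: Bank reserves +€6B, Currency in circulation −€6B
So the change in reserve balances that commercial banks hold at the ECB is +€6 billion.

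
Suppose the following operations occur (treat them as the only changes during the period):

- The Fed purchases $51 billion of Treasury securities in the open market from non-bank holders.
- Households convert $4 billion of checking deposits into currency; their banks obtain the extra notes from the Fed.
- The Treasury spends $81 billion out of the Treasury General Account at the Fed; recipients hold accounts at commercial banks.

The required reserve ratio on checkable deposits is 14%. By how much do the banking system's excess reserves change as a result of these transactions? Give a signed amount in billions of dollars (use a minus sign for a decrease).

+$110.08 billion

Asset purchase (from non-banks) $51 billion: reserves +$51B, deposits +$51B.
Currency withdrawal $4 billion: reserves −$4B, deposits −$4B.
Government spending $81 billion: reserves +$81B, deposits +$81B.
Totals: Δreserves = +$128B, Δdeposits = +$128B.
Δrequired reserves = 14% × +$128B = +$17.92B.
Δexcess reserves = Δreserves − Δrequired = +$128B − (+$17.92B) = +$110.08 billion.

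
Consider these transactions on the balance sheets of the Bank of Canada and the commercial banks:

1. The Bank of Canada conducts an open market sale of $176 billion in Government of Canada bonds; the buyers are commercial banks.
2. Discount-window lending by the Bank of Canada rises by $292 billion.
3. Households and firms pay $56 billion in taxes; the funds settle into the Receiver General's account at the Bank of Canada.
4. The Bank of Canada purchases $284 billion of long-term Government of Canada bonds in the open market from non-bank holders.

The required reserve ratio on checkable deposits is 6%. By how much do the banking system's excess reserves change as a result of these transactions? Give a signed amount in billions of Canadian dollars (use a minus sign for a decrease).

+$330.32 billion

OMO sale (to banks) $176 billion: reserves −$176B, deposits 0.
Discount-window loan $292 billion: reserves +$292B, deposits 0.
Government account inflow $56 billion: reserves −$56B, deposits −$56B.
Asset purchase (from non-banks) $284 billion: reserves +$284B, deposits +$284B.
Totals: Δreserves = +$344B, Δdeposits = +$228B.
Δrequired reserves = 6% × +$228B = +$13.68B.
Δexcess reserves = Δreserves − Δrequired = +$344B − (+$13.68B) = +$330.32 billion.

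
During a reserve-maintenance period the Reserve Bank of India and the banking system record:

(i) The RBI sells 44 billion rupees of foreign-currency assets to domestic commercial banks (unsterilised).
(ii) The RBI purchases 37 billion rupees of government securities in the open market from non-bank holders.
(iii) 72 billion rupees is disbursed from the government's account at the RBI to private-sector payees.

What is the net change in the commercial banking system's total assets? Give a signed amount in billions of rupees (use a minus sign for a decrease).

+109 billion

RBI balance sheet:
  Assets:      Securities +37B, Foreign assets −44B
  Liabilities: Bank reserves +65B, Government deposits −72B
Commercial banking system:
  Assets:      Reserves at CB +65B, Foreign assets +44B
  Liabilities: Checkable deposits +109B
Change in total bank assets = +109 billion.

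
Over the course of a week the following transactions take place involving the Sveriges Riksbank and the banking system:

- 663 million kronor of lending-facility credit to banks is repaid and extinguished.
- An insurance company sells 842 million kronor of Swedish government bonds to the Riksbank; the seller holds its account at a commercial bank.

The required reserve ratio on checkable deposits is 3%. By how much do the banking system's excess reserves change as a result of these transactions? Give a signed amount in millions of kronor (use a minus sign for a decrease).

Discount-window repayment 663 million kronor: reserves −663M, deposits 0.
Asset purchase (from non-banks) 842 million kronor: reserves +842M, deposits +842M.
Totals: Δreserves = +179M, Δdeposits = +842M.
Δrequired reserves = 3% × +842M = +25.26M.
Δexcess reserves = Δreserves − Δrequired = +179M − (+25.26M) = +153.74 million.

+153.74 million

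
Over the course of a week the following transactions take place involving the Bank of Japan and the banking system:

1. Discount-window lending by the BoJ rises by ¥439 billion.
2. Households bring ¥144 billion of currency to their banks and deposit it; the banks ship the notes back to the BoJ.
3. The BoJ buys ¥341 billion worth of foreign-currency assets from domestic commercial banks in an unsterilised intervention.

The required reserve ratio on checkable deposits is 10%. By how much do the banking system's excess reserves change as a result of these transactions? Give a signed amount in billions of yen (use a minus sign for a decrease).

+¥909.6 billion

Discount-window loan ¥439 billion: reserves +¥439B, deposits 0.
Currency deposit ¥144 billion: reserves +¥144B, deposits +¥144B.
FX purchase ¥341 billion: reserves +¥341B, deposits 0.
Totals: Δreserves = +¥924B, Δdeposits = +¥144B.
Δrequired reserves = 10% × +¥144B = +¥14.4B.
Δexcess reserves = Δreserves − Δrequired = +¥924B − (+¥14.4B) = +¥909.6 billion.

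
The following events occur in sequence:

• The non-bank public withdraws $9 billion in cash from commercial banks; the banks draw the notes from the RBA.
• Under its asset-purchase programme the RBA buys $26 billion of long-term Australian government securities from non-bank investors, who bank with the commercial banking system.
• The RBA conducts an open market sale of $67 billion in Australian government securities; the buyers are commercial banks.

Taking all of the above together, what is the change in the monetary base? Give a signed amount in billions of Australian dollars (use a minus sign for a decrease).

-$41 billion

RBA balance sheet:
  Assets:      Securities −$41B
  Liabilities: Bank reserves −$50B, Currency in circulation +$9B
Commercial banking system:
  Assets:      Reserves at CB −$50B, Securities +$67B
  Liabilities: Checkable deposits +$17B
Monetary base = currency + reserves: +$9B + (−$50B) = -$41 billion.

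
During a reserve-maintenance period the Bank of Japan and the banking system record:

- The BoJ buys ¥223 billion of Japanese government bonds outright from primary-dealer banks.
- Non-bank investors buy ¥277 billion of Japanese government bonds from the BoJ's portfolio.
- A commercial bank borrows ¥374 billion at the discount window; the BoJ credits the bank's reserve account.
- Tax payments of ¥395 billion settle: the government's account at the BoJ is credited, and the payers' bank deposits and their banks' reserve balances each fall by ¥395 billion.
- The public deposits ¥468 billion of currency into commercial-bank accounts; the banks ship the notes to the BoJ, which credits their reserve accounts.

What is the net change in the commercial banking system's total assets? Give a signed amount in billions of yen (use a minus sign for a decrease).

+¥170 billion

OMO purchase (from banks) ¥223 billion: just an asset swap on bank balance sheets → 0.
Asset sale (to non-banks) ¥277 billion: bank balance sheets shrink → −¥277B.
Discount-window loan ¥374 billion: bank balance sheets expand → +¥374B.
Government account inflow ¥395 billion: bank balance sheets shrink → −¥395B.
Currency deposit ¥468 billion: bank balance sheets expand → +¥468B.
Net: 0 − 277 + 374 − 395 + 468 = +¥170 billion.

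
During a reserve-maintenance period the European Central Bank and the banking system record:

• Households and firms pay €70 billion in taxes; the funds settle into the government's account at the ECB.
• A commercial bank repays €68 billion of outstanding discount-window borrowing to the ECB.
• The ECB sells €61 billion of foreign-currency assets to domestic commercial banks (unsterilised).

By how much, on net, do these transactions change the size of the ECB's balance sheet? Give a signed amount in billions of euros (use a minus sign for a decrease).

-€129 billion

ECB balance sheet:
  Assets:      Loans to banks −€68B, Foreign assets −€61B
  Liabilities: Bank reserves −€199B, Government deposits +€70B
Commercial banking system:
  Assets:      Reserves at CB −€199B, Foreign assets +€61B
  Liabilities: Checkable deposits −€70B, Borrowings from CB −€68B
Change in total ECB assets = -€129 billion.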